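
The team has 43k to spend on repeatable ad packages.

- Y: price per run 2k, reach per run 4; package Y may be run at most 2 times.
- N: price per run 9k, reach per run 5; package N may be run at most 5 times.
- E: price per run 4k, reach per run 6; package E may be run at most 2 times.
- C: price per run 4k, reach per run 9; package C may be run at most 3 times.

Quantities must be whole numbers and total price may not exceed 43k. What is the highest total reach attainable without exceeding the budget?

57

2×Y, 2×N, 2×E, and 3×C: price 42 ≤ 43, reach 2·4 + 2·5 + 2·6 + 3·9 = 57.
1×Y, 2×N, 2×E, and 3×C: price 40 ≤ 43, reach 1·4 + 2·5 + 2·6 + 3·9 = 53.
Best is 57.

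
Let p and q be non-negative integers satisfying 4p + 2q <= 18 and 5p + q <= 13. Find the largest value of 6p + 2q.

(p,q)=(1,7): 4·1+2·7=18≤18, 5·1+1·7=12≤13, objective 20.
(p,q)=(1,6): 4·1+2·6=16≤18, 5·1+1·6=11≤13, objective 18.
(p,q)=(1,5): 4·1+2·5=14≤18, 5·1+1·5=10≤13, objective 16.
Maximum is 20 at (p,q)=(1,7).

20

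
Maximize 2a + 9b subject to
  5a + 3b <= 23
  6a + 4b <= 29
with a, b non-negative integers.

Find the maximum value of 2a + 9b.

63

Relaxing integrality, the LP optimum is 65.25 at (a,b) = (0, 7.25), which is not an integer point.
(a,b)=(0,7) is feasible, giving 63.
(a,b)=(0,6) is feasible, giving 54.
Maximum is 63 at (a,b)=(0,7).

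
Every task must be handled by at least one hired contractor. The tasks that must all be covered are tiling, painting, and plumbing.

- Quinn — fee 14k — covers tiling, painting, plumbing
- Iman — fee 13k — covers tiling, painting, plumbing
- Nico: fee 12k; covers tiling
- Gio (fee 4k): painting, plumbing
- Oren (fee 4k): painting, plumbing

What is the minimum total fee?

This is an integer covering problem.
The greedy cost-per-new-task heuristic would pick Gio and Nico for 16, but a cheaper cover exists.
Iman alone covers tiling, painting, plumbing — every task.
Total fee: 13.
No cover costs less than 13.

13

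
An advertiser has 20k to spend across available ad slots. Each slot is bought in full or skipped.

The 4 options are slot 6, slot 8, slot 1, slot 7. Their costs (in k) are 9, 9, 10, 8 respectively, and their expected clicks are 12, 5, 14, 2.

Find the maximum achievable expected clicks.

Allowing fractional choices, the relaxed optimum would be about 26.6, but ad slots are indivisible.
slot 8 + slot 1: cost 9 + 10 = 19 ≤ 20, expected clicks 5 + 14 = 19.
slot 6 + slot 8: cost 9 + 9 = 18 ≤ 20, expected clicks 12 + 5 = 17.
slot 6 + slot 1: cost 9 + 10 = 19 ≤ 20, expected clicks 12 + 14 = 26.
Best is slot 6 and slot 1 with total expected clicks 26.

26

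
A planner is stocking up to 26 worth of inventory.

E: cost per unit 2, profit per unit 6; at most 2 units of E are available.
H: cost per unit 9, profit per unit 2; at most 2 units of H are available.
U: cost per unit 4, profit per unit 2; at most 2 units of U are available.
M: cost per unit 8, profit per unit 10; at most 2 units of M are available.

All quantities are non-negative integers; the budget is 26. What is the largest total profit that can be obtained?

This is a bounded integer knapsack.
E has the best ratio (6/2); taking only E gives at most 2×6 = 12 (stopped by the supply cap of 2).
Mixing does better — 2×E, 1×U, and 2×M: cost 24 ≤ 26, profit 2·6 + 1·2 + 2·10 = 34.

34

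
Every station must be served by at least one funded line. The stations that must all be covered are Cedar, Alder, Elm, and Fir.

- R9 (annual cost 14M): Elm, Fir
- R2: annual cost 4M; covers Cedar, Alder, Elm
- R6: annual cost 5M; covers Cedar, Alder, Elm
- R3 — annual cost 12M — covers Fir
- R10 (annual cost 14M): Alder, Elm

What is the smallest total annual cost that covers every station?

This is a weighted set-cover instance.
Choose R2 and R3: together they cover Cedar, Alder, Elm, Fir — every station.
Total annual cost: 4 + 12 = 16.
No cover costs less than 16.

16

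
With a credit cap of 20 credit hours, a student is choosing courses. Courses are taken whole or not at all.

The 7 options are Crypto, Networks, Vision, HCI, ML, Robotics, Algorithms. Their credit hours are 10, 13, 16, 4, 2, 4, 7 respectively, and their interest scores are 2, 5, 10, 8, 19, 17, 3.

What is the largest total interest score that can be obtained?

This is a 0-1 knapsack instance.
Take HCI, ML, Robotics, and Algorithms: credit hours 4 + 2 + 4 + 7 = 17 ≤ 20, interest score 8 + 19 + 17 + 3 = 47.
No other feasible combination does better.

47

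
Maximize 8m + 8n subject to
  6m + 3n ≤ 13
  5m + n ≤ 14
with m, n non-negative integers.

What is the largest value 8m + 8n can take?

32

(m,n)=(0,4): 6·0+3·4=12≤13, 5·0+1·4=4≤14, objective 32.
(m,n)=(0,3): 6·0+3·3=9≤13, 5·0+1·3=3≤14, objective 24.
Maximum is 32 at (m,n)=(0,4).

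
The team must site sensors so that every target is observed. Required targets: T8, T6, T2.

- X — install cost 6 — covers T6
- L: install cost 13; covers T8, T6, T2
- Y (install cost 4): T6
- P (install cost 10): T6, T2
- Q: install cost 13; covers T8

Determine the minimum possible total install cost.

The greedy cost-per-new-target heuristic would pick Y and L for 17, but a cheaper cover exists.
L alone covers T8, T6, T2 — every target.
Total install cost: 13.
No cover costs less than 13.

13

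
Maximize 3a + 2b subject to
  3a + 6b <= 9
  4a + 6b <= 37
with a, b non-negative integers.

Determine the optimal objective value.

9

(a,b)=(3,0): 3·3+6·0=9≤9, 4·3+6·0=12≤37, objective 9.
(a,b)=(2,0): 3·2+6·0=6≤9, 4·2+6·0=8≤37, objective 6.
The best lattice point is (3,0), giving 9.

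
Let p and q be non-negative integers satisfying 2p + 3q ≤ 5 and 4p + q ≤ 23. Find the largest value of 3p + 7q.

10

(p,q)=(1,1): 2·1+3·1=5≤5, 4·1+1·1=5≤23, objective 10.
(p,q)=(0,1): 2·0+3·1=3≤5, 4·0+1·1=1≤23, objective 7.
Maximum is 10 at (p,q)=(1,1).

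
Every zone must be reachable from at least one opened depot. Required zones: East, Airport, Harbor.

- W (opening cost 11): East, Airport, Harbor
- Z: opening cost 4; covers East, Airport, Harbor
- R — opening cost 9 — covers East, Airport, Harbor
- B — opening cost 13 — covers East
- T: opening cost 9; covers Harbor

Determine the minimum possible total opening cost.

4

Z alone covers East, Airport, Harbor — every zone.
Total opening cost: 4.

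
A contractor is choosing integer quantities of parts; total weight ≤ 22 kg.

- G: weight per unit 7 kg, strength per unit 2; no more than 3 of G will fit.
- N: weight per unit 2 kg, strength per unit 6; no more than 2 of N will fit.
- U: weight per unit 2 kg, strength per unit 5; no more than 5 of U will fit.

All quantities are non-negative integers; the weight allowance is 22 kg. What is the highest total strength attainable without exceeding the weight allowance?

2×N and 5×U: weight 14 ≤ 22, strength 2·6 + 5·5 = 37.
1×G, 2×N, and 5×U: weight 21 ≤ 22, strength 1·2 + 2·6 + 5·5 = 39.
Best is 39.

39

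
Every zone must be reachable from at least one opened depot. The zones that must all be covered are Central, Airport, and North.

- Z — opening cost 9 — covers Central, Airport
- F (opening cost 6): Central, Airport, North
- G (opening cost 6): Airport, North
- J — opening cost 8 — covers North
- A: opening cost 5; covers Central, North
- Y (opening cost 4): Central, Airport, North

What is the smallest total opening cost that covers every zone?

4

Y alone covers Central, Airport, North — every zone.
Total opening cost: 4.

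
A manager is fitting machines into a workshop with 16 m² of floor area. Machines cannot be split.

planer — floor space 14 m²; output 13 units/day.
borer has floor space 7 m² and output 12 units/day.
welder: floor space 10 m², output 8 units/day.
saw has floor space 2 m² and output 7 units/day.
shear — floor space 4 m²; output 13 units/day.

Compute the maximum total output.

32

welder + saw + shear: floor space 10 + 2 + 4 = 16 ≤ 16, output 8 + 7 + 13 = 28.
borer + saw + shear: floor space 7 + 2 + 4 = 13 ≤ 16, output 12 + 7 + 13 = 32.
borer + shear: floor space 7 + 4 = 11 ≤ 16, output 12 + 13 = 25.
Best is borer, saw, and shear with total output 32.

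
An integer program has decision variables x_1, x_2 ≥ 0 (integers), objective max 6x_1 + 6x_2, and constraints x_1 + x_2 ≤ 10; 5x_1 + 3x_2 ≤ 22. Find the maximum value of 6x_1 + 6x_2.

Relaxing integrality, the LP optimum is 44.00 at (x_1,x_2) = (0, 7.33), which is not an integer point.
(x_1,x_2)=(0,7): 1·0+1·7=7≤10, 5·0+3·7=21≤22, objective 42.
(x_1,x_2)=(0,6): 1·0+1·6=6≤10, 5·0+3·6=18≤22, objective 36.
Maximum is 42 at (x_1,x_2)=(0,7).

42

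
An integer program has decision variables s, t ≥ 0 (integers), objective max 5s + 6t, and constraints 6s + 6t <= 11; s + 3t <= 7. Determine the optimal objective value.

6

(s,t)=(0,1) is feasible, giving 6.
(s,t)=(1,0) is feasible, giving 5.
No feasible integer point exceeds 6.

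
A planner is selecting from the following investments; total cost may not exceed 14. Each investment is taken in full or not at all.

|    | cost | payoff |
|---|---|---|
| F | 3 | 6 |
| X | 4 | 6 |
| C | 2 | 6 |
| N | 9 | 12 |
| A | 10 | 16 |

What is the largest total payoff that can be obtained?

24

Take F, C, and N: cost 3 + 2 + 9 = 14 ≤ 14, payoff 6 + 6 + 12 = 24.
No other feasible combination does better.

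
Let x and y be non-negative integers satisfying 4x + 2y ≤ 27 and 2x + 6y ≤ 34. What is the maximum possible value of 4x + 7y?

The continuous relaxation peaks at (4.7, 4.1) with value 47.50; rounding to a feasible lattice point costs some objective.
(x,y)=(4,4) is feasible, giving 44.
(x,y)=(5,3) is feasible, giving 41.
(x,y)=(3,4) is feasible, giving 40.
The best lattice point is (4,4), giving 44.

44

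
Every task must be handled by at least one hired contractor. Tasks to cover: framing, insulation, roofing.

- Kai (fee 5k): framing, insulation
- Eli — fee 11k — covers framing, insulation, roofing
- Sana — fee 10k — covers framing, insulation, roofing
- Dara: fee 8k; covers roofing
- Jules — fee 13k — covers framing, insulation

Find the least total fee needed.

The greedy cost-per-new-task heuristic would pick Kai and Dara for 13, but a cheaper cover exists.
Sana alone covers framing, insulation, roofing — every task.
Total fee: 10.
No cover costs less than 10.

10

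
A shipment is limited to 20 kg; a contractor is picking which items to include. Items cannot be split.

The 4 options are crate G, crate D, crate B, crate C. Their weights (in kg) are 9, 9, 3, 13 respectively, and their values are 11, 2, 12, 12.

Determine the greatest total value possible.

24

Treat it as a binary knapsack problem.
Allowing fractional choices, the relaxed optimum would be about 30.4, but items are indivisible.
crate G + crate B: weight 9 + 3 = 12 ≤ 20, value 11 + 12 = 23.
crate B + crate C: weight 3 + 13 = 16 ≤ 20, value 12 + 12 = 24.
Best is crate B and crate C with total value 24.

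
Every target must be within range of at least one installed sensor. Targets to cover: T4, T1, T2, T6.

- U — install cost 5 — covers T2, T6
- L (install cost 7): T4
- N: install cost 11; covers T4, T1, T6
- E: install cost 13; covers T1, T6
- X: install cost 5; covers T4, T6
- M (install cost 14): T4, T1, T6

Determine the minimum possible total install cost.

This is an integer covering problem.
The greedy cost-per-new-target heuristic would pick U, X, and N for 21, but a cheaper cover exists.
Choose U and N: together they cover T4, T1, T2, T6 — every target.
Total install cost: 5 + 11 = 16.
No cover costs less than 16.

16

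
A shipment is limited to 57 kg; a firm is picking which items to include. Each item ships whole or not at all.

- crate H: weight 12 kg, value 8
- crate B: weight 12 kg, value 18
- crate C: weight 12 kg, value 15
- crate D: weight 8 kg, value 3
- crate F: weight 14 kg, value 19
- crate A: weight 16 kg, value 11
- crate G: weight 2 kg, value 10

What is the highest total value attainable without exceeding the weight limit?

crate B + crate C + crate F + crate A + crate G: weight 12 + 12 + 14 + 16 + 2 = 56 ≤ 57, value 18 + 15 + 19 + 11 + 10 = 73.
crate H + crate B + crate C + crate F + crate G: weight 12 + 12 + 12 + 14 + 2 = 52 ≤ 57, value 8 + 18 + 15 + 19 + 10 = 70.
crate H + crate B + crate F + crate A + crate G: weight 12 + 12 + 14 + 16 + 2 = 56 ≤ 57, value 8 + 18 + 19 + 11 + 10 = 66.
Best is crate B, crate C, crate F, crate A, and crate G with total value 73.

73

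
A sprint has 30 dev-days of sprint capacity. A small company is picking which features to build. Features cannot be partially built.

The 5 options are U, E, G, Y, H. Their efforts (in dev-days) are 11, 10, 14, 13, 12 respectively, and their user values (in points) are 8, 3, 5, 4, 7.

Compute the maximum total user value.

Treat it as a binary knapsack problem.
U + G: effort 11 + 14 = 25 ≤ 30, user value 8 + 5 = 13.
U + H: effort 11 + 12 = 23 ≤ 30, user value 8 + 7 = 15.
U + Y: effort 11 + 13 = 24 ≤ 30, user value 8 + 4 = 12.
Best is U and H with total user value 15.

15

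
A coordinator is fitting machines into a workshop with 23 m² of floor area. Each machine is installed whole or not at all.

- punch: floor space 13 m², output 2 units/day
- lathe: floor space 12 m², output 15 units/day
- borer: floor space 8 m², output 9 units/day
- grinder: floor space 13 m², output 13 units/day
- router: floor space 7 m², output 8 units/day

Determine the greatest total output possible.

24

This is an integer program with binary decision variables.
Allowing fractional choices, the relaxed optimum would be about 27.5, but machines are indivisible.
lathe + router: floor space 12 + 7 = 19 ≤ 23, output 15 + 8 = 23.
lathe + borer: floor space 12 + 8 = 20 ≤ 23, output 15 + 9 = 24.
Best is lathe and borer with total output 24.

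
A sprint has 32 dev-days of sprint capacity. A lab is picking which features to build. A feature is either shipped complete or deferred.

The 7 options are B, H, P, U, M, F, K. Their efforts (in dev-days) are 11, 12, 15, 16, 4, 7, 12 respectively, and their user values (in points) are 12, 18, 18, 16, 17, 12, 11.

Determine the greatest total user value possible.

53

H + P + M: effort 12 + 15 + 4 = 31 ≤ 32, user value 18 + 18 + 17 = 53.
H + U + M: effort 12 + 16 + 4 = 32 ≤ 32, user value 18 + 16 + 17 = 51.
Best is H, P, and M with total user value 53.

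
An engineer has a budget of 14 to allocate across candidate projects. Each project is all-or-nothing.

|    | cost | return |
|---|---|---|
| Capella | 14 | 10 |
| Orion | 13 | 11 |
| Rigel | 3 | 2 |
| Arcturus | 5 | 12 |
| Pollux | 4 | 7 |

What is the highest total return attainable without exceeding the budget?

Allowing fractional choices, the relaxed optimum would be about 23.2, but projects are indivisible.
Rigel + Arcturus + Pollux: cost 3 + 5 + 4 = 12 ≤ 14, return 2 + 12 + 7 = 21.
Arcturus + Pollux: cost 5 + 4 = 9 ≤ 14, return 12 + 7 = 19.
Best is Rigel, Arcturus, and Pollux with total return 21.

21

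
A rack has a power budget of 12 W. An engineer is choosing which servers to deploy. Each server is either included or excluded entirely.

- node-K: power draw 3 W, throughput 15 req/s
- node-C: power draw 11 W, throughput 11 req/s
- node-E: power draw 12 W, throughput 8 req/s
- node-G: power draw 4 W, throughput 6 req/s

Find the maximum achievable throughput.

This is a 0-1 knapsack instance.
Allowing fractional choices, the relaxed optimum would be about 26.0, but servers are indivisible.
node-K + node-G: power draw 3 + 4 = 7 ≤ 12, throughput 15 + 6 = 21.
node-C: power draw 11 ≤ 12, throughput 11.
node-K: power draw 3 ≤ 12, throughput 15.
Best is node-K and node-G with total throughput 21.

21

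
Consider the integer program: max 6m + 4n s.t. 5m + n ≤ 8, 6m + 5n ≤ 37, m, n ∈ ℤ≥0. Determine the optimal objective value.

Relaxing integrality, the LP optimum is 29.79 at (m,n) = (0.158, 7.21), which is not an integer point.
(m,n)=(0,7): 5·0+1·7=7≤8, 6·0+5·7=35≤37, objective 28.
(m,n)=(0,6): 5·0+1·6=6≤8, 6·0+5·6=30≤37, objective 24.
The best lattice point is (0,7), giving 28.

28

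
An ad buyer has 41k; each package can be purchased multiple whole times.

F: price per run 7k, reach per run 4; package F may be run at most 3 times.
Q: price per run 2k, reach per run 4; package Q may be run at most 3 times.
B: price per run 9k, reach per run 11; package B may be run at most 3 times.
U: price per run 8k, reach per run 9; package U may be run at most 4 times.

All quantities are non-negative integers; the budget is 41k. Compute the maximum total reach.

54

This is a bounded integer knapsack.
Take 3×Q, 3×B, and 1×U: price 41 ≤ 41, reach 3·4 + 3·11 + 1·9 = 54.
Q has the best ratio (4/2) and is taken to its limit of 3; remaining capacity is filled optimally with the others.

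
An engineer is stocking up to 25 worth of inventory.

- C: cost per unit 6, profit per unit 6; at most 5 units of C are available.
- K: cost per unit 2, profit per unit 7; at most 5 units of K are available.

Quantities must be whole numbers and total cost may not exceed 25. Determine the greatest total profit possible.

47

K has the best ratio (7/2); taking only K gives at most 5×7 = 35 (stopped by the supply cap of 5).
Mixing does better — 2×C and 5×K: cost 22 ≤ 25, profit 2·6 + 5·7 = 47.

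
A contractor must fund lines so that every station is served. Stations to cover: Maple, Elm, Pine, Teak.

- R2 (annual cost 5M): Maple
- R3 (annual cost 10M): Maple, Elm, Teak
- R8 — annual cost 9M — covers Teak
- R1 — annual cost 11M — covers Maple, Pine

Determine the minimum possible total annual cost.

21

Choose R3 and R1: together they cover Maple, Elm, Pine, Teak — every station.
Total annual cost: 10 + 11 = 21.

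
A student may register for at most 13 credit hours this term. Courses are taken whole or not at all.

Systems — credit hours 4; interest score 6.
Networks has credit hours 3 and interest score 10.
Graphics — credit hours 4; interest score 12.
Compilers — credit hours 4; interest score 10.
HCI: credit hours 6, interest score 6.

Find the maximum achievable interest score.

Allowing fractional choices, the relaxed optimum would be about 35.0, but courses are indivisible.
Systems + Graphics + Compilers: credit hours 4 + 4 + 4 = 12 ≤ 13, interest score 6 + 12 + 10 = 28.
Systems + Networks + Graphics: credit hours 4 + 3 + 4 = 11 ≤ 13, interest score 6 + 10 + 12 = 28.
Networks + Graphics + Compilers: credit hours 3 + 4 + 4 = 11 ≤ 13, interest score 10 + 12 + 10 = 32.
Best is Networks, Graphics, and Compilers with total interest score 32.

32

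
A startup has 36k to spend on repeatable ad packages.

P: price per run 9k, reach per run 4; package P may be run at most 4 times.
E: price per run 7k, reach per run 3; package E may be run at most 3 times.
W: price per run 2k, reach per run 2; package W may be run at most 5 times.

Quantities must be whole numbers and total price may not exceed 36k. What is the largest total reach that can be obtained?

21

2×P, 1×E, and 5×W: price 35 ≤ 36, reach 2·4 + 1·3 + 5·2 = 21.
1×P, 2×E, and 5×W: price 33 ≤ 36, reach 1·4 + 2·3 + 5·2 = 20.
Best is 21.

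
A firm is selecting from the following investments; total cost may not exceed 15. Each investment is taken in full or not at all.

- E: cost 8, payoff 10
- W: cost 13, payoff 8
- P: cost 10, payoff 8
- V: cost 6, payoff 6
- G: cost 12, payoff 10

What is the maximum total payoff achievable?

Allowing fractional choices, the relaxed optimum would be about 16.8, but investments are indivisible.
E + V: cost 8 + 6 = 14 ≤ 15, payoff 10 + 6 = 16.
G: cost 12 ≤ 15, payoff 10.
E: cost 8 ≤ 15, payoff 10.
Best is E and V with total payoff 16.

16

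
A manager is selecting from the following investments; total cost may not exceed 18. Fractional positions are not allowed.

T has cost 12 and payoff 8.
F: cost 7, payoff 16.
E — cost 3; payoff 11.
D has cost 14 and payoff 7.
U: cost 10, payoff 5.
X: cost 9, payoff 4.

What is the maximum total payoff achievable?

Take F and E: cost 7 + 3 = 10 ≤ 18, payoff 16 + 11 = 27.
No other feasible combination does better.

27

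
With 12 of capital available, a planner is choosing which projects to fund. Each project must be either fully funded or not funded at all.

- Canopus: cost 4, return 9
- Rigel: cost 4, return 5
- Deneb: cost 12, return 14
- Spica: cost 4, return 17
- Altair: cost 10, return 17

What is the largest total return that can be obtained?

Allowing fractional choices, the relaxed optimum would be about 32.8, but projects are indivisible.
Canopus + Spica: cost 4 + 4 = 8 ≤ 12, return 9 + 17 = 26.
Canopus + Rigel + Spica: cost 4 + 4 + 4 = 12 ≤ 12, return 9 + 5 + 17 = 31.
Best is Canopus, Rigel, and Spica with total return 31.

31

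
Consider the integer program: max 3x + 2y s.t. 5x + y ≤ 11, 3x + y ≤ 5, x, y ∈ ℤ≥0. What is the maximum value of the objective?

10

(x,y)=(0,5): 5·0+1·5=5≤11, 3·0+1·5=5≤5, objective 10.
(x,y)=(0,4): 5·0+1·4=4≤11, 3·0+1·4=4≤5, objective 8.
No feasible integer point exceeds 10.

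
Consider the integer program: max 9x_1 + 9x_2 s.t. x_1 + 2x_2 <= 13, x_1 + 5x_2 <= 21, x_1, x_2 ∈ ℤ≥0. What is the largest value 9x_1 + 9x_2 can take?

(x_1,x_2)=(13,0): 1·13+2·0=13≤13, 1·13+5·0=13≤21, objective 117.
(x_1,x_2)=(12,0): 1·12+2·0=12≤13, 1·12+5·0=12≤21, objective 108.
The best lattice point is (13,0), giving 117.

117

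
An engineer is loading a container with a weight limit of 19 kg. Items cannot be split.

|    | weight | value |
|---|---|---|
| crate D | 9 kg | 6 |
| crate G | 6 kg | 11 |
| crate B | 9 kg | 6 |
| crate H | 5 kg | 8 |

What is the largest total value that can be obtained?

crate G + crate H: weight 6 + 5 = 11 ≤ 19, value 11 + 8 = 19.
crate D + crate G: weight 9 + 6 = 15 ≤ 19, value 6 + 11 = 17.
crate G + crate B: weight 6 + 9 = 15 ≤ 19, value 11 + 6 = 17.
Best is crate G and crate H with total value 19.

19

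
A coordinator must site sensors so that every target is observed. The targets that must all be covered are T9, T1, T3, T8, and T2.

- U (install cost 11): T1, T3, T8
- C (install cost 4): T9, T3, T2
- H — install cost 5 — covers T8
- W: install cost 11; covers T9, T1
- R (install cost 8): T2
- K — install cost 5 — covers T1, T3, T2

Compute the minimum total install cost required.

14

Choose C, H, and K: together they cover T9, T1, T3, T8, T2 — every target.
Total install cost: 4 + 5 + 5 = 14.
No cover costs less than 14.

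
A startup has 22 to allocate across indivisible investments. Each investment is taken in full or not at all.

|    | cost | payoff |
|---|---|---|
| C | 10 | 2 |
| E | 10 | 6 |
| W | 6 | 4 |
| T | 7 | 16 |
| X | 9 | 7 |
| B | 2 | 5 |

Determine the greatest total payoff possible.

28

Allowing fractional choices, the relaxed optimum would be about 30.7, but investments are indivisible.
T + X + B: cost 7 + 9 + 2 = 18 ≤ 22, payoff 16 + 7 + 5 = 28.
W + T + X: cost 6 + 7 + 9 = 22 ≤ 22, payoff 4 + 16 + 7 = 27.
E + T + B: cost 10 + 7 + 2 = 19 ≤ 22, payoff 6 + 16 + 5 = 27.
Best is T, X, and B with total payoff 28.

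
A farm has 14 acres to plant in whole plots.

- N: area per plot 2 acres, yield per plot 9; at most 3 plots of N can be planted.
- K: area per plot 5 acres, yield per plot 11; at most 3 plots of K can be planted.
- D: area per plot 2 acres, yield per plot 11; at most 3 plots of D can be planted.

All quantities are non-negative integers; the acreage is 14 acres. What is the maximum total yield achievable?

This is a bounded integer knapsack.
1×N, 1×K, and 3×D: area 13 ≤ 14, yield 1·9 + 1·11 + 3·11 = 53.
3×N and 3×D: area 12 ≤ 14, yield 3·9 + 3·11 = 60.
Best is 60.

60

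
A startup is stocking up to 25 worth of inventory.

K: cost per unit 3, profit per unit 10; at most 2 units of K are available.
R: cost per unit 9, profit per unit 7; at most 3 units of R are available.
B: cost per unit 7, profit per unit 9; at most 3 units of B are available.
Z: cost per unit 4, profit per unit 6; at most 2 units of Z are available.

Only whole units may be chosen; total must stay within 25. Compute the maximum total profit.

This is a bounded integer knapsack.
K has the best ratio (10/3); taking only K gives at most 2×10 = 20 (stopped by the supply cap of 2).
Mixing does better — 2×K, 2×B, and 1×Z: cost 24 ≤ 25, profit 2·10 + 2·9 + 1·6 = 44.

44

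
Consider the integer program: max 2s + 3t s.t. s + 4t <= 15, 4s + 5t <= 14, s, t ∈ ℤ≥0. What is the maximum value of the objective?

Relaxing integrality, the LP optimum is 8.40 at (s,t) = (0, 2.8), which is not an integer point.
(s,t)=(1,2): 1·1+4·2=9≤15, 4·1+5·2=14≤14, objective 8.
(s,t)=(2,1): 1·2+4·1=6≤15, 4·2+5·1=13≤14, objective 7.
No feasible integer point exceeds 8.

8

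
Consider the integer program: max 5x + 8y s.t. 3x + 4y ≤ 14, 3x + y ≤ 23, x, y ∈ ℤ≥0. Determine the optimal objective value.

(x,y)=(2,2) is feasible, giving 26.
(x,y)=(0,3) is feasible, giving 24.
No feasible integer point exceeds 26.

26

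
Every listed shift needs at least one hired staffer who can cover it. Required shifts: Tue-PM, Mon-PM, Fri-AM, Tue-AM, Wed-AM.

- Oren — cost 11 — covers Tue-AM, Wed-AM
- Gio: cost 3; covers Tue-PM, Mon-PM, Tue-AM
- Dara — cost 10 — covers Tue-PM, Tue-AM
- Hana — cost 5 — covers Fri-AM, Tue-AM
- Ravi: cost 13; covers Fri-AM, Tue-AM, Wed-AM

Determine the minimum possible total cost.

16

The greedy cost-per-new-shift heuristic would pick Gio, Hana, and Oren for 19, but a cheaper cover exists.
Choose Gio and Ravi: together they cover Tue-PM, Mon-PM, Fri-AM, Tue-AM, Wed-AM — every shift.
Total cost: 3 + 13 = 16.
No cover costs less than 16.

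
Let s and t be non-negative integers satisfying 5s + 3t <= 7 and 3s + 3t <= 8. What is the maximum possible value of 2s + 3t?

The continuous relaxation peaks at (0, 2.33) with value 7.00; rounding to a feasible lattice point costs some objective.
(s,t)=(0,2): 5·0+3·2=6≤7, 3·0+3·2=6≤8, objective 6.
(s,t)=(0,1): 5·0+3·1=3≤7, 3·0+3·1=3≤8, objective 3.
No feasible integer point exceeds 6.

6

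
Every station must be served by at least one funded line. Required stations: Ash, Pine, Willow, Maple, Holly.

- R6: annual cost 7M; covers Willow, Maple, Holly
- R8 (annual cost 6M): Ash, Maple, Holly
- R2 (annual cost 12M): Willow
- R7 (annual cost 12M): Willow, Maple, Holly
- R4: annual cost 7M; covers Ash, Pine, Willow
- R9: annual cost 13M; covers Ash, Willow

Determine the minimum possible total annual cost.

13

Choose R8 and R4: together they cover Ash, Pine, Willow, Maple, Holly — every station.
Total annual cost: 6 + 7 = 13.
No cover costs less than 13.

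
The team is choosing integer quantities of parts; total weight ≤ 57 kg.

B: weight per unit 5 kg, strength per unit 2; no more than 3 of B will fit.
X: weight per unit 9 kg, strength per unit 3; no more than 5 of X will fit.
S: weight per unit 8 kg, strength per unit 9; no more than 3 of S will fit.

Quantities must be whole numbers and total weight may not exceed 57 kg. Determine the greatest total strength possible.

39

S has the best ratio (9/8); taking only S gives at most 3×9 = 27 (stopped by the supply cap of 3).
Mixing does better — 3×B, 2×X, and 3×S: weight 57 ≤ 57, strength 3·2 + 2·3 + 3·9 = 39.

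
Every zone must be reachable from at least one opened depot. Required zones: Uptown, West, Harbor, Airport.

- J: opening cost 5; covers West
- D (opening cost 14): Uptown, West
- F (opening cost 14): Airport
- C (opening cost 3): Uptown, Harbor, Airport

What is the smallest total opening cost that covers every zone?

8

Choose J and C: together they cover Uptown, West, Harbor, Airport — every zone.
Total opening cost: 5 + 3 = 8.
No cover costs less than 8.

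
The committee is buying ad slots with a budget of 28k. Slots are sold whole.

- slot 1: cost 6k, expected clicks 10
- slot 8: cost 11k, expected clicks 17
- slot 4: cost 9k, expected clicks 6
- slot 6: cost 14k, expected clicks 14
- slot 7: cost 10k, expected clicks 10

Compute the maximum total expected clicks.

37

Treat it as a binary knapsack problem.
Allowing fractional choices, the relaxed optimum would be about 38.0, but ad slots are indivisible.
slot 1 + slot 8 + slot 4: cost 6 + 11 + 9 = 26 ≤ 28, expected clicks 10 + 17 + 6 = 33.
slot 1 + slot 8 + slot 7: cost 6 + 11 + 10 = 27 ≤ 28, expected clicks 10 + 17 + 10 = 37.
slot 8 + slot 6: cost 11 + 14 = 25 ≤ 28, expected clicks 17 + 14 = 31.
Best is slot 1, slot 8, and slot 7 with total expected clicks 37.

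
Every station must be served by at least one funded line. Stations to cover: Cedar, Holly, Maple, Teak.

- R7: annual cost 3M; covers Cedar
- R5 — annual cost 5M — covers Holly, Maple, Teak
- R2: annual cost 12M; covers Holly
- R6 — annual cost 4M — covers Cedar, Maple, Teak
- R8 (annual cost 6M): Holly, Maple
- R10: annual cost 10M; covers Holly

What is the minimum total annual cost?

This is an integer covering problem.
Choose R7 and R5: together they cover Cedar, Holly, Maple, Teak — every station.
Total annual cost: 3 + 5 = 8.

8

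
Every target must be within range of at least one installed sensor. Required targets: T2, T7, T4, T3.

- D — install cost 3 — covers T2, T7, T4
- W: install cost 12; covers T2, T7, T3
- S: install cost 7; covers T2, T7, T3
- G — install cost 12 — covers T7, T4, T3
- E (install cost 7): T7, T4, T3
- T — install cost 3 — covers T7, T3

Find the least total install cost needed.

Choose D and T: together they cover T2, T7, T4, T3 — every target.
Total install cost: 3 + 3 = 6.
No cover costs less than 6.

6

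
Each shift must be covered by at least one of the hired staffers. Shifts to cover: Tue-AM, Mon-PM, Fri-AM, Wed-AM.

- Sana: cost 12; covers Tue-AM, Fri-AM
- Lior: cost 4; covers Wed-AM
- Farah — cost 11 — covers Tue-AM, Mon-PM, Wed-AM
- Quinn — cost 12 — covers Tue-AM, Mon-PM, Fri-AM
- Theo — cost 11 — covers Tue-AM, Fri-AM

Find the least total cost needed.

This is a weighted set-cover instance.
The greedy cost-per-new-shift heuristic would pick Farah and Theo for 22, but a cheaper cover exists.
Choose Lior and Quinn: together they cover Tue-AM, Mon-PM, Fri-AM, Wed-AM — every shift.
Total cost: 4 + 12 = 16.
No cover costs less than 16.

16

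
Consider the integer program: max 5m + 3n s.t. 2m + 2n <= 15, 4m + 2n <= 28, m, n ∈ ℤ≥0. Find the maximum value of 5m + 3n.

(m,n)=(7,0): 2·7+2·0=14≤15, 4·7+2·0=28≤28, objective 35.
(m,n)=(6,1): 2·6+2·1=14≤15, 4·6+2·1=26≤28, objective 33.
(m,n)=(5,2): 2·5+2·2=14≤15, 4·5+2·2=24≤28, objective 31.
(m,n)=(6,0): 2·6+2·0=12≤15, 4·6+2·0=24≤28, objective 30.
The best lattice point is (7,0), giving 35.

35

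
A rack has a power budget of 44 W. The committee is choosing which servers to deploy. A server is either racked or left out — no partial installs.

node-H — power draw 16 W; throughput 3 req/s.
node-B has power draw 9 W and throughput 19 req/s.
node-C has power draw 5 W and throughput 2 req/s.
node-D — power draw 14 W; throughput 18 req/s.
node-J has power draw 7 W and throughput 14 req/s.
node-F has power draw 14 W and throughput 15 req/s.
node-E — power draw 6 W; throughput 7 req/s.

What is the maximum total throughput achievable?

66

Allowing fractional choices, the relaxed optimum would be about 66.6, but servers are indivisible.
node-B + node-C + node-D + node-J + node-E: power draw 9 + 5 + 14 + 7 + 6 = 41 ≤ 44, throughput 19 + 2 + 18 + 14 + 7 = 60.
node-B + node-D + node-J + node-F: power draw 9 + 14 + 7 + 14 = 44 ≤ 44, throughput 19 + 18 + 14 + 15 = 66.
node-B + node-D + node-F + node-E: power draw 9 + 14 + 14 + 6 = 43 ≤ 44, throughput 19 + 18 + 15 + 7 = 59.
Best is node-B, node-D, node-J, and node-F with total throughput 66.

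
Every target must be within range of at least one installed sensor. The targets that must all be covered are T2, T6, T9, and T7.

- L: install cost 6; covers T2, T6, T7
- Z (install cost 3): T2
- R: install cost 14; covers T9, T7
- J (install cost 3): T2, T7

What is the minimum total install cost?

20

The greedy cost-per-new-target heuristic would pick J, L, and R for 23, but a cheaper cover exists.
Choose L and R: together they cover T2, T6, T9, T7 — every target.
Total install cost: 6 + 14 = 20.
No cover costs less than 20.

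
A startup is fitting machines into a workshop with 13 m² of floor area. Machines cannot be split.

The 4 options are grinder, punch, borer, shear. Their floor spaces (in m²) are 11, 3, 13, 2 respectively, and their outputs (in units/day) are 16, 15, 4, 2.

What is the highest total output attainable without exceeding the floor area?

Take grinder and shear: floor space 11 + 2 = 13 ≤ 13, output 16 + 2 = 18.
No other feasible combination does better.

18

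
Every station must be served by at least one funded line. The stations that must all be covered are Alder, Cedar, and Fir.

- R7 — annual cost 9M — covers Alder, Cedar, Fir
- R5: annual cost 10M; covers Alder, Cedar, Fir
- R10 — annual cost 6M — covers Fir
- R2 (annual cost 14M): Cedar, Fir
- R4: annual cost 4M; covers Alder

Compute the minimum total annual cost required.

This is an integer covering problem.
R7 alone covers Alder, Cedar, Fir — every station.
Total annual cost: 9.

9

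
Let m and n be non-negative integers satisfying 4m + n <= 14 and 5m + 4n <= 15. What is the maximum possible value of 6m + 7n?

The continuous relaxation peaks at (0, 3.75) with value 26.25; rounding to a feasible lattice point costs some objective.
(m,n)=(0,3): 4·0+1·3=3≤14, 5·0+4·3=12≤15, objective 21.
(m,n)=(1,2): 4·1+1·2=6≤14, 5·1+4·2=13≤15, objective 20.
(m,n)=(0,2): 4·0+1·2=2≤14, 5·0+4·2=8≤15, objective 14.
No feasible integer point exceeds 21.

21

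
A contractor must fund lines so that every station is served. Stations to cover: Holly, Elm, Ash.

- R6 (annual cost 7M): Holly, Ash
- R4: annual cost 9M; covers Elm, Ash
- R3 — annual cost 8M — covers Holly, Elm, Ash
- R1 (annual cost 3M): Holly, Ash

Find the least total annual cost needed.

R3 alone covers Holly, Elm, Ash — every station.
Total annual cost: 8.

8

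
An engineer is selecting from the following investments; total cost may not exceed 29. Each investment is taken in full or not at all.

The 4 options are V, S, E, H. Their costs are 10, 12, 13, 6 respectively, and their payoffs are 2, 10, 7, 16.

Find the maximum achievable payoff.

28

Allowing fractional choices, the relaxed optimum would be about 31.9, but investments are indivisible.
V + E + H: cost 10 + 13 + 6 = 29 ≤ 29, payoff 2 + 7 + 16 = 25.
V + S + H: cost 10 + 12 + 6 = 28 ≤ 29, payoff 2 + 10 + 16 = 28.
S + H: cost 12 + 6 = 18 ≤ 29, payoff 10 + 16 = 26.
Best is V, S, and H with total payoff 28.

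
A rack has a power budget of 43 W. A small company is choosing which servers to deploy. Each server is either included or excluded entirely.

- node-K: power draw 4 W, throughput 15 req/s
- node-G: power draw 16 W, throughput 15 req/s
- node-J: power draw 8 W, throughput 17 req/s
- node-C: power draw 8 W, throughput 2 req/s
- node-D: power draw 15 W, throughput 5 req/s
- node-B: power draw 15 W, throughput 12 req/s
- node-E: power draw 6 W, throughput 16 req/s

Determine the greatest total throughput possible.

65

This is a 0-1 knapsack instance.
Take node-K, node-G, node-J, node-C, and node-E: power draw 4 + 16 + 8 + 8 + 6 = 42 ≤ 43, throughput 15 + 15 + 17 + 2 + 16 = 65.
No other feasible combination does better.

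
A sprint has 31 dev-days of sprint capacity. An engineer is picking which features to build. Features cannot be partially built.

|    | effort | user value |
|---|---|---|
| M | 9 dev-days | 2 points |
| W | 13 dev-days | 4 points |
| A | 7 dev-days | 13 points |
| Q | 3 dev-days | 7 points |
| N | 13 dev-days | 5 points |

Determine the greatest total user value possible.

Take A, Q, and N: effort 7 + 3 + 13 = 23 ≤ 31, user value 13 + 7 + 5 = 25.
No other feasible combination does better.

25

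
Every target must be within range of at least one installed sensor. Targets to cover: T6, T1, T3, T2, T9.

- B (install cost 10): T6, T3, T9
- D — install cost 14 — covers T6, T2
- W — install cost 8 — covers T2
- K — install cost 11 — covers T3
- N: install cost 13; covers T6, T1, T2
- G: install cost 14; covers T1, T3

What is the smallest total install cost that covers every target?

Choose B and N: together they cover T6, T1, T3, T2, T9 — every target.
Total install cost: 10 + 13 = 23.
No cover costs less than 23.

23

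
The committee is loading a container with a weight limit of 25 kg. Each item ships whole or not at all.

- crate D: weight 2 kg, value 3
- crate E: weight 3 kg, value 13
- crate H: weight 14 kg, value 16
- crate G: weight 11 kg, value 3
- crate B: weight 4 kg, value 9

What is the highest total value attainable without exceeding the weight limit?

Take crate D, crate E, crate H, and crate B: weight 2 + 3 + 14 + 4 = 23 ≤ 25, value 3 + 13 + 16 + 9 = 41.
No other feasible combination does better.

41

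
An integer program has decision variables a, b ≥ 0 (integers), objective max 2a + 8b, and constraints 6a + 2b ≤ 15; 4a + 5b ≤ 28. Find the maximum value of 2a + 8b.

The continuous relaxation peaks at (0, 5.6) with value 44.80; rounding to a feasible lattice point costs some objective.
(a,b)=(0,5) is feasible, giving 40.
(a,b)=(1,4) is feasible, giving 34.
(a,b)=(0,4) is feasible, giving 32.
Maximum is 40 at (a,b)=(0,5).

40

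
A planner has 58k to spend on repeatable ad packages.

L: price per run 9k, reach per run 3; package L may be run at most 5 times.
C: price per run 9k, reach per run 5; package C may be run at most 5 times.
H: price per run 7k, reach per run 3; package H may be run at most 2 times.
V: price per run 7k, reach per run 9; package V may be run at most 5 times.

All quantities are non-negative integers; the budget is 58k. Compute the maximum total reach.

56

Take 1×C, 2×H, and 5×V: price 58 ≤ 58, reach 1·5 + 2·3 + 5·9 = 56.
V has the best ratio (9/7) and is taken to its limit of 5; remaining capacity is filled optimally with the others.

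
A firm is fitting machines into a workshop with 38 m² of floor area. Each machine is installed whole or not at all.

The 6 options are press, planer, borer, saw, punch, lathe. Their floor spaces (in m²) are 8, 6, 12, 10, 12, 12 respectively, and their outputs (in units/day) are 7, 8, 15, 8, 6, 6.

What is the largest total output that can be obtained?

press + planer + borer + saw: floor space 8 + 6 + 12 + 10 = 36 ≤ 38, output 7 + 8 + 15 + 8 = 38.
press + planer + borer + punch: floor space 8 + 6 + 12 + 12 = 38 ≤ 38, output 7 + 8 + 15 + 6 = 36.
Best is press, planer, borer, and saw with total output 38.

38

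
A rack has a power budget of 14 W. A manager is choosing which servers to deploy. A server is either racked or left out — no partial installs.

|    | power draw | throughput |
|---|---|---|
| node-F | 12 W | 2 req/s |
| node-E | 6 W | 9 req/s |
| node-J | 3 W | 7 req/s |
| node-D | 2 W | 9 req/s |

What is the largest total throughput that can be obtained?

25

node-E + node-D: power draw 6 + 2 = 8 ≤ 14, throughput 9 + 9 = 18.
node-E + node-J + node-D: power draw 6 + 3 + 2 = 11 ≤ 14, throughput 9 + 7 + 9 = 25.
node-J + node-D: power draw 3 + 2 = 5 ≤ 14, throughput 7 + 9 = 16.
Best is node-E, node-J, and node-D with total throughput 25.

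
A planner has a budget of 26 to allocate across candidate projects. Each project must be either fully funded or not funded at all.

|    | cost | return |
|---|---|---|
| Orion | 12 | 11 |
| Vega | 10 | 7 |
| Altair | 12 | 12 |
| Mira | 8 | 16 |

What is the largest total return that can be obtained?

Altair + Mira: cost 12 + 8 = 20 ≤ 26, return 12 + 16 = 28.
Orion + Mira: cost 12 + 8 = 20 ≤ 26, return 11 + 16 = 27.
Best is Altair and Mira with total return 28.

28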